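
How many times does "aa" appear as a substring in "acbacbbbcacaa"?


Searching for "aa" in "acbacbbbcacaa"
Scanning each position:
  Position 0: "ac" => no
  Position 1: "cb" => no
  Position 2: "ba" => no
  Position 3: "ac" => no
  Position 4: "cb" => no
  Position 5: "bb" => no
  Position 6: "bb" => no
  Position 7: "bc" => no
  Position 8: "ca" => no
  Position 9: "ac" => no
  Position 10: "ca" => no
  Position 11: "aa" => MATCH
Total occurrences: 1

1


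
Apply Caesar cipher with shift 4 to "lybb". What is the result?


Caesar cipher: shift "lybb" by 4
  'l' (pos 11) + 4 = pos 15 = 'p'
  'y' (pos 24) + 4 = pos 2 = 'c'
  'b' (pos 1) + 4 = pos 5 = 'f'
  'b' (pos 1) + 4 = pos 5 = 'f'
Result: pcff

pcff


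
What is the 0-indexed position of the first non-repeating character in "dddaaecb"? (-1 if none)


Input: dddaaecb
Character frequencies:
  'a': 2
  'b': 1
  'c': 1
  'd': 3
  'e': 1
Scanning left to right for freq == 1:
  Position 0 ('d'): freq=3, skip
  Position 1 ('d'): freq=3, skip
  Position 2 ('d'): freq=3, skip
  Position 3 ('a'): freq=2, skip
  Position 4 ('a'): freq=2, skip
  Position 5 ('e'): unique! => answer = 5

5


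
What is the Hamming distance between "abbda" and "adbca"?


Comparing "abbda" and "adbca" position by position:
  Position 0: 'a' vs 'a' => same
  Position 1: 'b' vs 'd' => differ
  Position 2: 'b' vs 'b' => same
  Position 3: 'd' vs 'c' => differ
  Position 4: 'a' vs 'a' => same
Total differences (Hamming distance): 2

2


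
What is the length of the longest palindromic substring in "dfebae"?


Input: "dfebae"
Checking substrings for palindromes:
  No multi-char palindromic substrings found
Longest palindromic substring: "d" with length 1

1


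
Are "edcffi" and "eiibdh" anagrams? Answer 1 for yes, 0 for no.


Strings: "edcffi", "eiibdh"
Sorted first:  cdeffi
Sorted second: bdehii
Differ at position 0: 'c' vs 'b' => not anagrams

0


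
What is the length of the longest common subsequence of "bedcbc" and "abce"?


LCS of "bedcbc" and "abce"
DP table:
           a    b    c    e
      0    0    0    0    0
  b   0    0    1    1    1
  e   0    0    1    1    2
  d   0    0    1    1    2
  c   0    0    1    2    2
  b   0    0    1    2    2
  c   0    0    1    2    2
LCS length = dp[6][4] = 2

2


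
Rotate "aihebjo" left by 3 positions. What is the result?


Input: "aihebjo", rotate left by 3
First 3 characters: "aih"
Remaining characters: "ebjo"
Concatenate remaining + first: "ebjo" + "aih" = "ebjoaih"

ebjoaih


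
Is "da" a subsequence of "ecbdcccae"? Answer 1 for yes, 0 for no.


Check if "da" is a subsequence of "ecbdcccae"
Greedy scan:
  Position 0 ('e'): no match needed
  Position 1 ('c'): no match needed
  Position 2 ('b'): no match needed
  Position 3 ('d'): matches sub[0] = 'd'
  Position 4 ('c'): no match needed
  Position 5 ('c'): no match needed
  Position 6 ('c'): no match needed
  Position 7 ('a'): matches sub[1] = 'a'
  Position 8 ('e'): no match needed
All 2 characters matched => is a subsequence

1


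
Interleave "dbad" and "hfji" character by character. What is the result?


Interleaving "dbad" and "hfji":
  Position 0: 'd' from first, 'h' from second => "dh"
  Position 1: 'b' from first, 'f' from second => "bf"
  Position 2: 'a' from first, 'j' from second => "aj"
  Position 3: 'd' from first, 'i' from second => "di"
Result: dhbfajdi

dhbfajdi


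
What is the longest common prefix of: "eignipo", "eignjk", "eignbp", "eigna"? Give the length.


Words: eignipo, eignjk, eignbp, eigna
  Position 0: all 'e' => match
  Position 1: all 'i' => match
  Position 2: all 'g' => match
  Position 3: all 'n' => match
  Position 4: ('i', 'j', 'b', 'a') => mismatch, stop
LCP = "eign" (length 4)

4


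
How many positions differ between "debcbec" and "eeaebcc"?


Comparing "debcbec" and "eeaebcc" position by position:
  Position 0: 'd' vs 'e' => DIFFER
  Position 1: 'e' vs 'e' => same
  Position 2: 'b' vs 'a' => DIFFER
  Position 3: 'c' vs 'e' => DIFFER
  Position 4: 'b' vs 'b' => same
  Position 5: 'e' vs 'c' => DIFFER
  Position 6: 'c' vs 'c' => same
Positions that differ: 4

4


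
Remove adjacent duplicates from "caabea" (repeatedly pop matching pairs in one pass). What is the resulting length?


Input: caabea
Stack-based adjacent duplicate removal:
  Read 'c': push. Stack: c
  Read 'a': push. Stack: ca
  Read 'a': matches stack top 'a' => pop. Stack: c
  Read 'b': push. Stack: cb
  Read 'e': push. Stack: cbe
  Read 'a': push. Stack: cbea
Final stack: "cbea" (length 4)

4


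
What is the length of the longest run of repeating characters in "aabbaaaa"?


Input: "aabbaaaa"
Scanning for longest run:
  Position 1 ('a'): continues run of 'a', length=2
  Position 2 ('b'): new char, reset run to 1
  Position 3 ('b'): continues run of 'b', length=2
  Position 4 ('a'): new char, reset run to 1
  Position 5 ('a'): continues run of 'a', length=2
  Position 6 ('a'): continues run of 'a', length=3
  Position 7 ('a'): continues run of 'a', length=4
Longest run: 'a' with length 4

4


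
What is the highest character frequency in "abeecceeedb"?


Input: abeecceeedb
Character counts:
  'a': 1
  'b': 2
  'c': 2
  'd': 1
  'e': 5
Maximum frequency: 5

5


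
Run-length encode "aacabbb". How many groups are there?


Input: aacabbb
Scanning for consecutive runs:
  Group 1: 'a' x 2 (positions 0-1)
  Group 2: 'c' x 1 (positions 2-2)
  Group 3: 'a' x 1 (positions 3-3)
  Group 4: 'b' x 3 (positions 4-6)
Total groups: 4

4


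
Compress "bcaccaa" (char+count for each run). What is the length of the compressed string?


Input: bcaccaa
Runs:
  'b' x 1 => "b1"
  'c' x 1 => "c1"
  'a' x 1 => "a1"
  'c' x 2 => "c2"
  'a' x 2 => "a2"
Compressed: "b1c1a1c2a2"
Compressed length: 10

10


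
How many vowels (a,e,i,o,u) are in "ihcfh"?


Input: ihcfh
Checking each character:
  'i' at position 0: vowel (running total: 1)
  'h' at position 1: consonant
  'c' at position 2: consonant
  'f' at position 3: consonant
  'h' at position 4: consonant
Total vowels: 1

1


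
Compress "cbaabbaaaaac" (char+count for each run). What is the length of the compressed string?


Input: cbaabbaaaaac
Runs:
  'c' x 1 => "c1"
  'b' x 1 => "b1"
  'a' x 2 => "a2"
  'b' x 2 => "b2"
  'a' x 5 => "a5"
  'c' x 1 => "c1"
Compressed: "c1b1a2b2a5c1"
Compressed length: 12

12


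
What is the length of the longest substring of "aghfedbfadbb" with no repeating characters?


Input: "aghfedbfadbb"
Sliding window (track last position of each char):
  Position 0 ('a'): window [0,0] length 1 -- new best
  Position 1 ('g'): window [0,1] length 2 -- new best
  Position 2 ('h'): window [0,2] length 3 -- new best
  Position 3 ('f'): window [0,3] length 4 -- new best
  Position 4 ('e'): window [0,4] length 5 -- new best
  Position 5 ('d'): window [0,5] length 6 -- new best
  Position 6 ('b'): window [0,6] length 7 -- new best
  Position 7 ('f'): repeat (last at 3), move window start to 4
  Position 7 ('f'): window [4,7] length 4
  Position 8 ('a'): window [4,8] length 5
  Position 9 ('d'): repeat (last at 5), move window start to 6
  Position 9 ('d'): window [6,9] length 4
  Position 10 ('b'): repeat (last at 6), move window start to 7
  Position 10 ('b'): window [7,10] length 4
  Position 11 ('b'): repeat (last at 10), move window start to 11
  Position 11 ('b'): window [11,11] length 1
Longest substring with no repeats: "aghfedb" with length 7

7


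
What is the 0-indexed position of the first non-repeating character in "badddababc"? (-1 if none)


Input: badddababc
Character frequencies:
  'a': 3
  'b': 3
  'c': 1
  'd': 3
Scanning left to right for freq == 1:
  Position 0 ('b'): freq=3, skip
  Position 1 ('a'): freq=3, skip
  Position 2 ('d'): freq=3, skip
  Position 3 ('d'): freq=3, skip
  Position 4 ('d'): freq=3, skip
  Position 5 ('a'): freq=3, skip
  Position 6 ('b'): freq=3, skip
  Position 7 ('a'): freq=3, skip
  Position 8 ('b'): freq=3, skip
  Position 9 ('c'): unique! => answer = 9

9


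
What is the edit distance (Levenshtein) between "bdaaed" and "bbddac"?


Computing edit distance: "bdaaed" -> "bbddac"
DP table:
           b    b    d    d    a    c
      0    1    2    3    4    5    6
  b   1    0    1    2    3    4    5
  d   2    1    1    1    2    3    4
  a   3    2    2    2    2    2    3
  a   4    3    3    3    3    2    3
  e   5    4    4    4    4    3    3
  d   6    5    5    4    4    4    4
Edit distance = dp[6][6] = 4

4


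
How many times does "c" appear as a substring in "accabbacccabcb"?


Searching for "c" in "accabbacccabcb"
Scanning each position:
  Position 0: "a" => no
  Position 1: "c" => MATCH
  Position 2: "c" => MATCH
  Position 3: "a" => no
  Position 4: "b" => no
  Position 5: "b" => no
  Position 6: "a" => no
  Position 7: "c" => MATCH
  Position 8: "c" => MATCH
  Position 9: "c" => MATCH
  Position 10: "a" => no
  Position 11: "b" => no
  Position 12: "c" => MATCH
  Position 13: "b" => no
Total occurrences: 6

6


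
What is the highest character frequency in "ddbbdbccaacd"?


Input: ddbbdbccaacd
Character counts:
  'a': 2
  'b': 3
  'c': 3
  'd': 4
Maximum frequency: 4

4


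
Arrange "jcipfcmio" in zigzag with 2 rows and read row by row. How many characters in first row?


Zigzag "jcipfcmio" into 2 rows:
Placing characters:
  'j' => row 0
  'c' => row 1
  'i' => row 0
  'p' => row 1
  'f' => row 0
  'c' => row 1
  'm' => row 0
  'i' => row 1
  'o' => row 0
Rows:
  Row 0: "jifmo"
  Row 1: "cpci"
First row length: 5

5


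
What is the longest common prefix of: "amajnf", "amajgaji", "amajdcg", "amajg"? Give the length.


Words: amajnf, amajgaji, amajdcg, amajg
  Position 0: all 'a' => match
  Position 1: all 'm' => match
  Position 2: all 'a' => match
  Position 3: all 'j' => match
  Position 4: ('n', 'g', 'd', 'g') => mismatch, stop
LCP = "amaj" (length 4)

4


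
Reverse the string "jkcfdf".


Input: jkcfdf
Reading characters right to left:
  Position 5: 'f'
  Position 4: 'd'
  Position 3: 'f'
  Position 2: 'c'
  Position 1: 'k'
  Position 0: 'j'
Reversed: fdfckj

fdfckj


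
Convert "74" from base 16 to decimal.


Input: "74" in base 16
Positional expansion:
  Digit '7' (value 7) x 16^1 = 112
  Digit '4' (value 4) x 16^0 = 4
Sum = 116

116


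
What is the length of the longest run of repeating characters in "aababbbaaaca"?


Input: "aababbbaaaca"
Scanning for longest run:
  Position 1 ('a'): continues run of 'a', length=2
  Position 2 ('b'): new char, reset run to 1
  Position 3 ('a'): new char, reset run to 1
  Position 4 ('b'): new char, reset run to 1
  Position 5 ('b'): continues run of 'b', length=2
  Position 6 ('b'): continues run of 'b', length=3
  Position 7 ('a'): new char, reset run to 1
  Position 8 ('a'): continues run of 'a', length=2
  Position 9 ('a'): continues run of 'a', length=3
  Position 10 ('c'): new char, reset run to 1
  Position 11 ('a'): new char, reset run to 1
Longest run: 'b' with length 3

3


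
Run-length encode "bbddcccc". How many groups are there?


Input: bbddcccc
Scanning for consecutive runs:
  Group 1: 'b' x 2 (positions 0-1)
  Group 2: 'd' x 2 (positions 2-3)
  Group 3: 'c' x 4 (positions 4-7)
Total groups: 3

3


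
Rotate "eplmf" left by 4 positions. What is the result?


Input: "eplmf", rotate left by 4
First 4 characters: "eplm"
Remaining characters: "f"
Concatenate remaining + first: "f" + "eplm" = "feplm"

feplm


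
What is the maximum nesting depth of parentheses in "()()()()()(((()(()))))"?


Input: "()()()()()(((()(()))))"
Tracking depth:
  Position 0 '(': depth becomes 1
  Position 1 ')': depth becomes 0
  Position 2 '(': depth becomes 1
  Position 3 ')': depth becomes 0
  Position 4 '(': depth becomes 1
  Position 5 ')': depth becomes 0
  Position 6 '(': depth becomes 1
  Position 7 ')': depth becomes 0
  Position 8 '(': depth becomes 1
  Position 9 ')': depth becomes 0
  Position 10 '(': depth becomes 1
  Position 11 '(': depth becomes 2
  Position 12 '(': depth becomes 3
  Position 13 '(': depth becomes 4
  Position 14 ')': depth becomes 3
  Position 15 '(': depth becomes 4
  Position 16 '(': depth becomes 5
  Position 17 ')': depth becomes 4
  Position 18 ')': depth becomes 3
  Position 19 ')': depth becomes 2
  Position 20 ')': depth becomes 1
  Position 21 ')': depth becomes 0
Maximum depth reached: 5

5


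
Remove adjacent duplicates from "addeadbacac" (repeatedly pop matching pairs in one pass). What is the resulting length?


Input: addeadbacac
Stack-based adjacent duplicate removal:
  Read 'a': push. Stack: a
  Read 'd': push. Stack: ad
  Read 'd': matches stack top 'd' => pop. Stack: a
  Read 'e': push. Stack: ae
  Read 'a': push. Stack: aea
  Read 'd': push. Stack: aead
  Read 'b': push. Stack: aeadb
  Read 'a': push. Stack: aeadba
  Read 'c': push. Stack: aeadbac
  Read 'a': push. Stack: aeadbaca
  Read 'c': push. Stack: aeadbacac
Final stack: "aeadbacac" (length 9)

9


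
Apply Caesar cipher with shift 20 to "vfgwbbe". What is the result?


Caesar cipher: shift "vfgwbbe" by 20
  'v' (pos 21) + 20 = pos 15 = 'p'
  'f' (pos 5) + 20 = pos 25 = 'z'
  'g' (pos 6) + 20 = pos 0 = 'a'
  'w' (pos 22) + 20 = pos 16 = 'q'
  'b' (pos 1) + 20 = pos 21 = 'v'
  'b' (pos 1) + 20 = pos 21 = 'v'
  'e' (pos 4) + 20 = pos 24 = 'y'
Result: pzaqvvy

pzaqvvy


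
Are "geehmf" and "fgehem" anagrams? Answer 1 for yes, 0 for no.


Strings: "geehmf", "fgehem"
Sorted first:  eefghm
Sorted second: eefghm
Sorted forms match => anagrams

1


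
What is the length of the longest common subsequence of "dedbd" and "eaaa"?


LCS of "dedbd" and "eaaa"
DP table:
           e    a    a    a
      0    0    0    0    0
  d   0    0    0    0    0
  e   0    1    1    1    1
  d   0    1    1    1    1
  b   0    1    1    1    1
  d   0    1    1    1    1
LCS length = dp[5][4] = 1

1


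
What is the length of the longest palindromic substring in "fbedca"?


Input: "fbedca"
Checking substrings for palindromes:
  No multi-char palindromic substrings found
Longest palindromic substring: "f" with length 1

1


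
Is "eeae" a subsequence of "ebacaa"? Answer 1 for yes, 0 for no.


Check if "eeae" is a subsequence of "ebacaa"
Greedy scan:
  Position 0 ('e'): matches sub[0] = 'e'
  Position 1 ('b'): no match needed
  Position 2 ('a'): no match needed
  Position 3 ('c'): no match needed
  Position 4 ('a'): no match needed
  Position 5 ('a'): no match needed
Only matched 1/4 characters => not a subsequence

0


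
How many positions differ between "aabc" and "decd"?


Comparing "aabc" and "decd" position by position:
  Position 0: 'a' vs 'd' => DIFFER
  Position 1: 'a' vs 'e' => DIFFER
  Position 2: 'b' vs 'c' => DIFFER
  Position 3: 'c' vs 'd' => DIFFER
Positions that differ: 4

4


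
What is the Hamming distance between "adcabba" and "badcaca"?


Comparing "adcabba" and "badcaca" position by position:
  Position 0: 'a' vs 'b' => differ
  Position 1: 'd' vs 'a' => differ
  Position 2: 'c' vs 'd' => differ
  Position 3: 'a' vs 'c' => differ
  Position 4: 'b' vs 'a' => differ
  Position 5: 'b' vs 'c' => differ
  Position 6: 'a' vs 'a' => same
Total differences (Hamming distance): 6

6


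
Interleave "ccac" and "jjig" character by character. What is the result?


Interleaving "ccac" and "jjig":
  Position 0: 'c' from first, 'j' from second => "cj"
  Position 1: 'c' from first, 'j' from second => "cj"
  Position 2: 'a' from first, 'i' from second => "ai"
  Position 3: 'c' from first, 'g' from second => "cg"
Result: cjcjaicg

cjcjaicg


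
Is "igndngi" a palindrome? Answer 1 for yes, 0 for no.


Input: igndngi
Reversed: igndngi
  Compare pos 0 ('i') with pos 6 ('i'): match
  Compare pos 1 ('g') with pos 5 ('g'): match
  Compare pos 2 ('n') with pos 4 ('n'): match
Result: palindrome

1


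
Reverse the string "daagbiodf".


Input: daagbiodf
Reading characters right to left:
  Position 8: 'f'
  Position 7: 'd'
  Position 6: 'o'
  Position 5: 'i'
  Position 4: 'b'
  Position 3: 'g'
  Position 2: 'a'
  Position 1: 'a'
  Position 0: 'd'
Reversed: fdoibgaad

fdoibgaad


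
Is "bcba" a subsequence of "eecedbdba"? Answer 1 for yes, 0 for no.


Check if "bcba" is a subsequence of "eecedbdba"
Greedy scan:
  Position 0 ('e'): no match needed
  Position 1 ('e'): no match needed
  Position 2 ('c'): no match needed
  Position 3 ('e'): no match needed
  Position 4 ('d'): no match needed
  Position 5 ('b'): matches sub[0] = 'b'
  Position 6 ('d'): no match needed
  Position 7 ('b'): no match needed
  Position 8 ('a'): no match needed
Only matched 1/4 characters => not a subsequence

0


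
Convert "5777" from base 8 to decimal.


Input: "5777" in base 8
Positional expansion:
  Digit '5' (value 5) x 8^3 = 2560
  Digit '7' (value 7) x 8^2 = 448
  Digit '7' (value 7) x 8^1 = 56
  Digit '7' (value 7) x 8^0 = 7
Sum = 3071

3071


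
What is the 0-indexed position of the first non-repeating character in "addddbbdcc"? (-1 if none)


Input: addddbbdcc
Character frequencies:
  'a': 1
  'b': 2
  'c': 2
  'd': 5
Scanning left to right for freq == 1:
  Position 0 ('a'): unique! => answer = 0

0


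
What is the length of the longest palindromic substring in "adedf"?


Input: "adedf"
Checking substrings for palindromes:
  [1:4] "ded" (len 3) => palindrome
Longest palindromic substring: "ded" with length 3

3


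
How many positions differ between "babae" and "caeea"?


Comparing "babae" and "caeea" position by position:
  Position 0: 'b' vs 'c' => DIFFER
  Position 1: 'a' vs 'a' => same
  Position 2: 'b' vs 'e' => DIFFER
  Position 3: 'a' vs 'e' => DIFFER
  Position 4: 'e' vs 'a' => DIFFER
Positions that differ: 4

4


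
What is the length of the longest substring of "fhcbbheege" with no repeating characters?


Input: "fhcbbheege"
Sliding window (track last position of each char):
  Position 0 ('f'): window [0,0] length 1 -- new best
  Position 1 ('h'): window [0,1] length 2 -- new best
  Position 2 ('c'): window [0,2] length 3 -- new best
  Position 3 ('b'): window [0,3] length 4 -- new best
  Position 4 ('b'): repeat (last at 3), move window start to 4
  Position 4 ('b'): window [4,4] length 1
  Position 5 ('h'): window [4,5] length 2
  Position 6 ('e'): window [4,6] length 3
  Position 7 ('e'): repeat (last at 6), move window start to 7
  Position 7 ('e'): window [7,7] length 1
  Position 8 ('g'): window [7,8] length 2
  Position 9 ('e'): repeat (last at 7), move window start to 8
  Position 9 ('e'): window [8,9] length 2
Longest substring with no repeats: "fhcb" with length 4

4


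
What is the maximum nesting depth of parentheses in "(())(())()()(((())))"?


Input: "(())(())()()(((())))"
Tracking depth:
  Position 0 '(': depth becomes 1
  Position 1 '(': depth becomes 2
  Position 2 ')': depth becomes 1
  Position 3 ')': depth becomes 0
  Position 4 '(': depth becomes 1
  Position 5 '(': depth becomes 2
  Position 6 ')': depth becomes 1
  Position 7 ')': depth becomes 0
  Position 8 '(': depth becomes 1
  Position 9 ')': depth becomes 0
  Position 10 '(': depth becomes 1
  Position 11 ')': depth becomes 0
  Position 12 '(': depth becomes 1
  Position 13 '(': depth becomes 2
  Position 14 '(': depth becomes 3
  Position 15 '(': depth becomes 4
  Position 16 ')': depth becomes 3
  Position 17 ')': depth becomes 2
  Position 18 ')': depth becomes 1
  Position 19 ')': depth becomes 0
Maximum depth reached: 4

4


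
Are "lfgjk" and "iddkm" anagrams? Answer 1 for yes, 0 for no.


Strings: "lfgjk", "iddkm"
Sorted first:  fgjkl
Sorted second: ddikm
Differ at position 0: 'f' vs 'd' => not anagrams

0


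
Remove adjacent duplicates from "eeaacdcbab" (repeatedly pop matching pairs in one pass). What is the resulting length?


Input: eeaacdcbab
Stack-based adjacent duplicate removal:
  Read 'e': push. Stack: e
  Read 'e': matches stack top 'e' => pop. Stack: (empty)
  Read 'a': push. Stack: a
  Read 'a': matches stack top 'a' => pop. Stack: (empty)
  Read 'c': push. Stack: c
  Read 'd': push. Stack: cd
  Read 'c': push. Stack: cdc
  Read 'b': push. Stack: cdcb
  Read 'a': push. Stack: cdcba
  Read 'b': push. Stack: cdcbab
Final stack: "cdcbab" (length 6)

6


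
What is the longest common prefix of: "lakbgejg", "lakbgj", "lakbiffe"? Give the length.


Words: lakbgejg, lakbgj, lakbiffe
  Position 0: all 'l' => match
  Position 1: all 'a' => match
  Position 2: all 'k' => match
  Position 3: all 'b' => match
  Position 4: ('g', 'g', 'i') => mismatch, stop
LCP = "lakb" (length 4)

4


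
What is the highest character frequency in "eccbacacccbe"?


Input: eccbacacccbe
Character counts:
  'a': 2
  'b': 2
  'c': 6
  'e': 2
Maximum frequency: 6

6


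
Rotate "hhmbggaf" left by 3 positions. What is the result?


Input: "hhmbggaf", rotate left by 3
First 3 characters: "hhm"
Remaining characters: "bggaf"
Concatenate remaining + first: "bggaf" + "hhm" = "bggafhhm"

bggafhhm


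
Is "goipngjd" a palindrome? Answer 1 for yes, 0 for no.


Input: goipngjd
Reversed: djgnpiog
  Compare pos 0 ('g') with pos 7 ('d'): MISMATCH
  Compare pos 1 ('o') with pos 6 ('j'): MISMATCH
  Compare pos 2 ('i') with pos 5 ('g'): MISMATCH
  Compare pos 3 ('p') with pos 4 ('n'): MISMATCH
Result: not a palindrome

0


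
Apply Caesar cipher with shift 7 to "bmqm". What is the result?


Caesar cipher: shift "bmqm" by 7
  'b' (pos 1) + 7 = pos 8 = 'i'
  'm' (pos 12) + 7 = pos 19 = 't'
  'q' (pos 16) + 7 = pos 23 = 'x'
  'm' (pos 12) + 7 = pos 19 = 't'
Result: itxt

itxt


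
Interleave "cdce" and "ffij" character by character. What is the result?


Interleaving "cdce" and "ffij":
  Position 0: 'c' from first, 'f' from second => "cf"
  Position 1: 'd' from first, 'f' from second => "df"
  Position 2: 'c' from first, 'i' from second => "ci"
  Position 3: 'e' from first, 'j' from second => "ej"
Result: cfdfciej

cfdfciej


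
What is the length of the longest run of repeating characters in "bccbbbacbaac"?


Input: "bccbbbacbaac"
Scanning for longest run:
  Position 1 ('c'): new char, reset run to 1
  Position 2 ('c'): continues run of 'c', length=2
  Position 3 ('b'): new char, reset run to 1
  Position 4 ('b'): continues run of 'b', length=2
  Position 5 ('b'): continues run of 'b', length=3
  Position 6 ('a'): new char, reset run to 1
  Position 7 ('c'): new char, reset run to 1
  Position 8 ('b'): new char, reset run to 1
  Position 9 ('a'): new char, reset run to 1
  Position 10 ('a'): continues run of 'a', length=2
  Position 11 ('c'): new char, reset run to 1
Longest run: 'b' with length 3

3


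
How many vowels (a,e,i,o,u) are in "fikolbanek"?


Input: fikolbanek
Checking each character:
  'f' at position 0: consonant
  'i' at position 1: vowel (running total: 1)
  'k' at position 2: consonant
  'o' at position 3: vowel (running total: 2)
  'l' at position 4: consonant
  'b' at position 5: consonant
  'a' at position 6: vowel (running total: 3)
  'n' at position 7: consonant
  'e' at position 8: vowel (running total: 4)
  'k' at position 9: consonant
Total vowels: 4

4


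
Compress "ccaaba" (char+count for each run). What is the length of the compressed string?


Input: ccaaba
Runs:
  'c' x 2 => "c2"
  'a' x 2 => "a2"
  'b' x 1 => "b1"
  'a' x 1 => "a1"
Compressed: "c2a2b1a1"
Compressed length: 8

8


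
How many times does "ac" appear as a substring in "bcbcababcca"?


Searching for "ac" in "bcbcababcca"
Scanning each position:
  Position 0: "bc" => no
  Position 1: "cb" => no
  Position 2: "bc" => no
  Position 3: "ca" => no
  Position 4: "ab" => no
  Position 5: "ba" => no
  Position 6: "ab" => no
  Position 7: "bc" => no
  Position 8: "cc" => no
  Position 9: "ca" => no
Total occurrences: 0

0


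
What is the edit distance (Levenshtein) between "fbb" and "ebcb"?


Computing edit distance: "fbb" -> "ebcb"
DP table:
           e    b    c    b
      0    1    2    3    4
  f   1    1    2    3    4
  b   2    2    1    2    3
  b   3    3    2    2    2
Edit distance = dp[3][4] = 2

2


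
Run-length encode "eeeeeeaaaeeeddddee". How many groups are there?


Input: eeeeeeaaaeeeddddee
Scanning for consecutive runs:
  Group 1: 'e' x 6 (positions 0-5)
  Group 2: 'a' x 3 (positions 6-8)
  Group 3: 'e' x 3 (positions 9-11)
  Group 4: 'd' x 4 (positions 12-15)
  Group 5: 'e' x 2 (positions 16-17)
Total groups: 5

5


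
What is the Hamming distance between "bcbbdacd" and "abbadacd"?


Comparing "bcbbdacd" and "abbadacd" position by position:
  Position 0: 'b' vs 'a' => differ
  Position 1: 'c' vs 'b' => differ
  Position 2: 'b' vs 'b' => same
  Position 3: 'b' vs 'a' => differ
  Position 4: 'd' vs 'd' => same
  Position 5: 'a' vs 'a' => same
  Position 6: 'c' vs 'c' => same
  Position 7: 'd' vs 'd' => same
Total differences (Hamming distance): 3

3


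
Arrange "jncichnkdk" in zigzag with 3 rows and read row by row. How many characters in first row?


Zigzag "jncichnkdk" into 3 rows:
Placing characters:
  'j' => row 0
  'n' => row 1
  'c' => row 2
  'i' => row 1
  'c' => row 0
  'h' => row 1
  'n' => row 2
  'k' => row 1
  'd' => row 0
  'k' => row 1
Rows:
  Row 0: "jcd"
  Row 1: "nihkk"
  Row 2: "cn"
First row length: 3

3


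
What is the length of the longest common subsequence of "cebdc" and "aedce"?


LCS of "cebdc" and "aedce"
DP table:
           a    e    d    c    e
      0    0    0    0    0    0
  c   0    0    0    0    1    1
  e   0    0    1    1    1    2
  b   0    0    1    1    1    2
  d   0    0    1    2    2    2
  c   0    0    1    2    3    3
LCS length = dp[5][5] = 3

3


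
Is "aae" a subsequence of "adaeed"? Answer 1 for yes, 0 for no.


Check if "aae" is a subsequence of "adaeed"
Greedy scan:
  Position 0 ('a'): matches sub[0] = 'a'
  Position 1 ('d'): no match needed
  Position 2 ('a'): matches sub[1] = 'a'
  Position 3 ('e'): matches sub[2] = 'e'
  Position 4 ('e'): no match needed
  Position 5 ('d'): no match needed
All 3 characters matched => is a subsequence

1


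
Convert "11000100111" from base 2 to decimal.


Input: "11000100111" in base 2
Positional expansion:
  Digit '1' (value 1) x 2^10 = 1024
  Digit '1' (value 1) x 2^9 = 512
  Digit '0' (value 0) x 2^8 = 0
  Digit '0' (value 0) x 2^7 = 0
  Digit '0' (value 0) x 2^6 = 0
  Digit '1' (value 1) x 2^5 = 32
  Digit '0' (value 0) x 2^4 = 0
  Digit '0' (value 0) x 2^3 = 0
  Digit '1' (value 1) x 2^2 = 4
  Digit '1' (value 1) x 2^1 = 2
  Digit '1' (value 1) x 2^0 = 1
Sum = 1575

1575


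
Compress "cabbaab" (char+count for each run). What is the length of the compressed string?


Input: cabbaab
Runs:
  'c' x 1 => "c1"
  'a' x 1 => "a1"
  'b' x 2 => "b2"
  'a' x 2 => "a2"
  'b' x 1 => "b1"
Compressed: "c1a1b2a2b1"
Compressed length: 10

10


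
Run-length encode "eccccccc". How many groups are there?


Input: eccccccc
Scanning for consecutive runs:
  Group 1: 'e' x 1 (positions 0-0)
  Group 2: 'c' x 7 (positions 1-7)
Total groups: 2

2


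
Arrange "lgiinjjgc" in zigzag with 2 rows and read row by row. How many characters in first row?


Zigzag "lgiinjjgc" into 2 rows:
Placing characters:
  'l' => row 0
  'g' => row 1
  'i' => row 0
  'i' => row 1
  'n' => row 0
  'j' => row 1
  'j' => row 0
  'g' => row 1
  'c' => row 0
Rows:
  Row 0: "linjc"
  Row 1: "gijg"
First row length: 5

5


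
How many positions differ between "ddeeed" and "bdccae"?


Comparing "ddeeed" and "bdccae" position by position:
  Position 0: 'd' vs 'b' => DIFFER
  Position 1: 'd' vs 'd' => same
  Position 2: 'e' vs 'c' => DIFFER
  Position 3: 'e' vs 'c' => DIFFER
  Position 4: 'e' vs 'a' => DIFFER
  Position 5: 'd' vs 'e' => DIFFER
Positions that differ: 5

5


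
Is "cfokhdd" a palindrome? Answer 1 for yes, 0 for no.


Input: cfokhdd
Reversed: ddhkofc
  Compare pos 0 ('c') with pos 6 ('d'): MISMATCH
  Compare pos 1 ('f') with pos 5 ('d'): MISMATCH
  Compare pos 2 ('o') with pos 4 ('h'): MISMATCH
Result: not a palindrome

0


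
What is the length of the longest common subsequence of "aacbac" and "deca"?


LCS of "aacbac" and "deca"
DP table:
           d    e    c    a
      0    0    0    0    0
  a   0    0    0    0    1
  a   0    0    0    0    1
  c   0    0    0    1    1
  b   0    0    0    1    1
  a   0    0    0    1    2
  c   0    0    0    1    2
LCS length = dp[6][4] = 2

2


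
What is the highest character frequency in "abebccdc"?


Input: abebccdc
Character counts:
  'a': 1
  'b': 2
  'c': 3
  'd': 1
  'e': 1
Maximum frequency: 3

3


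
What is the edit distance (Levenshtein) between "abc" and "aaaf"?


Computing edit distance: "abc" -> "aaaf"
DP table:
           a    a    a    f
      0    1    2    3    4
  a   1    0    1    2    3
  b   2    1    1    2    3
  c   3    2    2    2    3
Edit distance = dp[3][4] = 3

3


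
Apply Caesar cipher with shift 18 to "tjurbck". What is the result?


Caesar cipher: shift "tjurbck" by 18
  't' (pos 19) + 18 = pos 11 = 'l'
  'j' (pos 9) + 18 = pos 1 = 'b'
  'u' (pos 20) + 18 = pos 12 = 'm'
  'r' (pos 17) + 18 = pos 9 = 'j'
  'b' (pos 1) + 18 = pos 19 = 't'
  'c' (pos 2) + 18 = pos 20 = 'u'
  'k' (pos 10) + 18 = pos 2 = 'c'
Result: lbmjtuc

lbmjtuc


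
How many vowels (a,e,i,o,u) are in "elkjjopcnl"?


Input: elkjjopcnl
Checking each character:
  'e' at position 0: vowel (running total: 1)
  'l' at position 1: consonant
  'k' at position 2: consonant
  'j' at position 3: consonant
  'j' at position 4: consonant
  'o' at position 5: vowel (running total: 2)
  'p' at position 6: consonant
  'c' at position 7: consonant
  'n' at position 8: consonant
  'l' at position 9: consonant
Total vowels: 2

2


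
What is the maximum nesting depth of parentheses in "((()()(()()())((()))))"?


Input: "((()()(()()())((()))))"
Tracking depth:
  Position 0 '(': depth becomes 1
  Position 1 '(': depth becomes 2
  Position 2 '(': depth becomes 3
  Position 3 ')': depth becomes 2
  Position 4 '(': depth becomes 3
  Position 5 ')': depth becomes 2
  Position 6 '(': depth becomes 3
  Position 7 '(': depth becomes 4
  Position 8 ')': depth becomes 3
  Position 9 '(': depth becomes 4
  Position 10 ')': depth becomes 3
  Position 11 '(': depth becomes 4
  Position 12 ')': depth becomes 3
  Position 13 ')': depth becomes 2
  Position 14 '(': depth becomes 3
  Position 15 '(': depth becomes 4
  Position 16 '(': depth becomes 5
  Position 17 ')': depth becomes 4
  Position 18 ')': depth becomes 3
  Position 19 ')': depth becomes 2
  Position 20 ')': depth becomes 1
  Position 21 ')': depth becomes 0
Maximum depth reached: 5

5


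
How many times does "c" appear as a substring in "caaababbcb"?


Searching for "c" in "caaababbcb"
Scanning each position:
  Position 0: "c" => MATCH
  Position 1: "a" => no
  Position 2: "a" => no
  Position 3: "a" => no
  Position 4: "b" => no
  Position 5: "a" => no
  Position 6: "b" => no
  Position 7: "b" => no
  Position 8: "c" => MATCH
  Position 9: "b" => no
Total occurrences: 2

2


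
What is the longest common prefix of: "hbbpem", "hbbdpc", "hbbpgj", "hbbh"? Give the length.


Words: hbbpem, hbbdpc, hbbpgj, hbbh
  Position 0: all 'h' => match
  Position 1: all 'b' => match
  Position 2: all 'b' => match
  Position 3: ('p', 'd', 'p', 'h') => mismatch, stop
LCP = "hbb" (length 3)

3


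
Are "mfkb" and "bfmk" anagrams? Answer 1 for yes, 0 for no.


Strings: "mfkb", "bfmk"
Sorted first:  bfkm
Sorted second: bfkm
Sorted forms match => anagrams

1


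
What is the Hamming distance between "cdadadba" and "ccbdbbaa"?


Comparing "cdadadba" and "ccbdbbaa" position by position:
  Position 0: 'c' vs 'c' => same
  Position 1: 'd' vs 'c' => differ
  Position 2: 'a' vs 'b' => differ
  Position 3: 'd' vs 'd' => same
  Position 4: 'a' vs 'b' => differ
  Position 5: 'd' vs 'b' => differ
  Position 6: 'b' vs 'a' => differ
  Position 7: 'a' vs 'a' => same
Total differences (Hamming distance): 5

5


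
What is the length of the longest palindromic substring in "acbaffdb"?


Input: "acbaffdb"
Checking substrings for palindromes:
  [4:6] "ff" (len 2) => palindrome
Longest palindromic substring: "ff" with length 2

2


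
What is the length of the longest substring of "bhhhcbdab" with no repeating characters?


Input: "bhhhcbdab"
Sliding window (track last position of each char):
  Position 0 ('b'): window [0,0] length 1 -- new best
  Position 1 ('h'): window [0,1] length 2 -- new best
  Position 2 ('h'): repeat (last at 1), move window start to 2
  Position 2 ('h'): window [2,2] length 1
  Position 3 ('h'): repeat (last at 2), move window start to 3
  Position 3 ('h'): window [3,3] length 1
  Position 4 ('c'): window [3,4] length 2
  Position 5 ('b'): window [3,5] length 3 -- new best
  Position 6 ('d'): window [3,6] length 4 -- new best
  Position 7 ('a'): window [3,7] length 5 -- new best
  Position 8 ('b'): repeat (last at 5), move window start to 6
  Position 8 ('b'): window [6,8] length 3
Longest substring with no repeats: "hcbda" with length 5

5


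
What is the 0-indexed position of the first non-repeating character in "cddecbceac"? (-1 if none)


Input: cddecbceac
Character frequencies:
  'a': 1
  'b': 1
  'c': 4
  'd': 2
  'e': 2
Scanning left to right for freq == 1:
  Position 0 ('c'): freq=4, skip
  Position 1 ('d'): freq=2, skip
  Position 2 ('d'): freq=2, skip
  Position 3 ('e'): freq=2, skip
  Position 4 ('c'): freq=4, skip
  Position 5 ('b'): unique! => answer = 5

5


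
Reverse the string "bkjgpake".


Input: bkjgpake
Reading characters right to left:
  Position 7: 'e'
  Position 6: 'k'
  Position 5: 'a'
  Position 4: 'p'
  Position 3: 'g'
  Position 2: 'j'
  Position 1: 'k'
  Position 0: 'b'
Reversed: ekapgjkb

ekapgjkb


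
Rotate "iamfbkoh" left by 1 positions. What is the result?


Input: "iamfbkoh", rotate left by 1
First 1 characters: "i"
Remaining characters: "amfbkoh"
Concatenate remaining + first: "amfbkoh" + "i" = "amfbkohi"

amfbkohi


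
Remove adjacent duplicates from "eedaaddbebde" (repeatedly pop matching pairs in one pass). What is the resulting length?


Input: eedaaddbebde
Stack-based adjacent duplicate removal:
  Read 'e': push. Stack: e
  Read 'e': matches stack top 'e' => pop. Stack: (empty)
  Read 'd': push. Stack: d
  Read 'a': push. Stack: da
  Read 'a': matches stack top 'a' => pop. Stack: d
  Read 'd': matches stack top 'd' => pop. Stack: (empty)
  Read 'd': push. Stack: d
  Read 'b': push. Stack: db
  Read 'e': push. Stack: dbe
  Read 'b': push. Stack: dbeb
  Read 'd': push. Stack: dbebd
  Read 'e': push. Stack: dbebde
Final stack: "dbebde" (length 6)

6


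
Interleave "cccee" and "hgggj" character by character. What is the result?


Interleaving "cccee" and "hgggj":
  Position 0: 'c' from first, 'h' from second => "ch"
  Position 1: 'c' from first, 'g' from second => "cg"
  Position 2: 'c' from first, 'g' from second => "cg"
  Position 3: 'e' from first, 'g' from second => "eg"
  Position 4: 'e' from first, 'j' from second => "ej"
Result: chcgcgegej

chcgcgegej


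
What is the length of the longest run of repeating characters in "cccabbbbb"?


Input: "cccabbbbb"
Scanning for longest run:
  Position 1 ('c'): continues run of 'c', length=2
  Position 2 ('c'): continues run of 'c', length=3
  Position 3 ('a'): new char, reset run to 1
  Position 4 ('b'): new char, reset run to 1
  Position 5 ('b'): continues run of 'b', length=2
  Position 6 ('b'): continues run of 'b', length=3
  Position 7 ('b'): continues run of 'b', length=4
  Position 8 ('b'): continues run of 'b', length=5
Longest run: 'b' with length 5

5


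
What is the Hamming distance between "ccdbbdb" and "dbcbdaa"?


Comparing "ccdbbdb" and "dbcbdaa" position by position:
  Position 0: 'c' vs 'd' => differ
  Position 1: 'c' vs 'b' => differ
  Position 2: 'd' vs 'c' => differ
  Position 3: 'b' vs 'b' => same
  Position 4: 'b' vs 'd' => differ
  Position 5: 'd' vs 'a' => differ
  Position 6: 'b' vs 'a' => differ
Total differences (Hamming distance): 6

6


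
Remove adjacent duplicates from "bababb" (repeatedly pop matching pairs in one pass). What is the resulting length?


Input: bababb
Stack-based adjacent duplicate removal:
  Read 'b': push. Stack: b
  Read 'a': push. Stack: ba
  Read 'b': push. Stack: bab
  Read 'a': push. Stack: baba
  Read 'b': push. Stack: babab
  Read 'b': matches stack top 'b' => pop. Stack: baba
Final stack: "baba" (length 4)

4


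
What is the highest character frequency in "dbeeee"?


Input: dbeeee
Character counts:
  'b': 1
  'd': 1
  'e': 4
Maximum frequency: 4

4


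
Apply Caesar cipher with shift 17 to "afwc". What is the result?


Caesar cipher: shift "afwc" by 17
  'a' (pos 0) + 17 = pos 17 = 'r'
  'f' (pos 5) + 17 = pos 22 = 'w'
  'w' (pos 22) + 17 = pos 13 = 'n'
  'c' (pos 2) + 17 = pos 19 = 't'
Result: rwnt

rwnt


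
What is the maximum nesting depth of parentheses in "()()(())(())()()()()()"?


Input: "()()(())(())()()()()()"
Tracking depth:
  Position 0 '(': depth becomes 1
  Position 1 ')': depth becomes 0
  Position 2 '(': depth becomes 1
  Position 3 ')': depth becomes 0
  Position 4 '(': depth becomes 1
  Position 5 '(': depth becomes 2
  Position 6 ')': depth becomes 1
  Position 7 ')': depth becomes 0
  Position 8 '(': depth becomes 1
  Position 9 '(': depth becomes 2
  Position 10 ')': depth becomes 1
  Position 11 ')': depth becomes 0
  Position 12 '(': depth becomes 1
  Position 13 ')': depth becomes 0
  Position 14 '(': depth becomes 1
  Position 15 ')': depth becomes 0
  Position 16 '(': depth becomes 1
  Position 17 ')': depth becomes 0
  Position 18 '(': depth becomes 1
  Position 19 ')': depth becomes 0
  Position 20 '(': depth becomes 1
  Position 21 ')': depth becomes 0
Maximum depth reached: 2

2


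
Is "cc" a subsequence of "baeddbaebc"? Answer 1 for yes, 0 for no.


Check if "cc" is a subsequence of "baeddbaebc"
Greedy scan:
  Position 0 ('b'): no match needed
  Position 1 ('a'): no match needed
  Position 2 ('e'): no match needed
  Position 3 ('d'): no match needed
  Position 4 ('d'): no match needed
  Position 5 ('b'): no match needed
  Position 6 ('a'): no match needed
  Position 7 ('e'): no match needed
  Position 8 ('b'): no match needed
  Position 9 ('c'): matches sub[0] = 'c'
Only matched 1/2 characters => not a subsequence

0


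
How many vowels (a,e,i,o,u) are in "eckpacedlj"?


Input: eckpacedlj
Checking each character:
  'e' at position 0: vowel (running total: 1)
  'c' at position 1: consonant
  'k' at position 2: consonant
  'p' at position 3: consonant
  'a' at position 4: vowel (running total: 2)
  'c' at position 5: consonant
  'e' at position 6: vowel (running total: 3)
  'd' at position 7: consonant
  'l' at position 8: consonant
  'j' at position 9: consonant
Total vowels: 3

3


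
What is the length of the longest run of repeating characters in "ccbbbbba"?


Input: "ccbbbbba"
Scanning for longest run:
  Position 1 ('c'): continues run of 'c', length=2
  Position 2 ('b'): new char, reset run to 1
  Position 3 ('b'): continues run of 'b', length=2
  Position 4 ('b'): continues run of 'b', length=3
  Position 5 ('b'): continues run of 'b', length=4
  Position 6 ('b'): continues run of 'b', length=5
  Position 7 ('a'): new char, reset run to 1
Longest run: 'b' with length 5

5


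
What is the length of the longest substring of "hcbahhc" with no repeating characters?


Input: "hcbahhc"
Sliding window (track last position of each char):
  Position 0 ('h'): window [0,0] length 1 -- new best
  Position 1 ('c'): window [0,1] length 2 -- new best
  Position 2 ('b'): window [0,2] length 3 -- new best
  Position 3 ('a'): window [0,3] length 4 -- new best
  Position 4 ('h'): repeat (last at 0), move window start to 1
  Position 4 ('h'): window [1,4] length 4
  Position 5 ('h'): repeat (last at 4), move window start to 5
  Position 5 ('h'): window [5,5] length 1
  Position 6 ('c'): window [5,6] length 2
Longest substring with no repeats: "hcba" with length 4

4


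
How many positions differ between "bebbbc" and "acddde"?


Comparing "bebbbc" and "acddde" position by position:
  Position 0: 'b' vs 'a' => DIFFER
  Position 1: 'e' vs 'c' => DIFFER
  Position 2: 'b' vs 'd' => DIFFER
  Position 3: 'b' vs 'd' => DIFFER
  Position 4: 'b' vs 'd' => DIFFER
  Position 5: 'c' vs 'e' => DIFFER
Positions that differ: 6

6
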